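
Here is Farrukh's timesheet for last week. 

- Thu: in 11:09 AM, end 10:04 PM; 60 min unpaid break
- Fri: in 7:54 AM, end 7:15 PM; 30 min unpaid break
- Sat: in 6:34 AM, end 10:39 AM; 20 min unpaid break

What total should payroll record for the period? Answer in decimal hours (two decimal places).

24.52 hours

Thu: 11:09 AM–10:04 PM = 10 h 55 min; less 60 min break → 9 h 55 min
Fri: 7:54 AM–7:15 PM = 11 h 21 min; less 30 min break → 10 h 51 min
Sat: 6:34 AM–10:39 AM = 4 h 5 min; less 20 min break → 3 h 45 min
Total: 9 h 55 min + 10 h 51 min + 3 h 45 min = 24 h 31 min.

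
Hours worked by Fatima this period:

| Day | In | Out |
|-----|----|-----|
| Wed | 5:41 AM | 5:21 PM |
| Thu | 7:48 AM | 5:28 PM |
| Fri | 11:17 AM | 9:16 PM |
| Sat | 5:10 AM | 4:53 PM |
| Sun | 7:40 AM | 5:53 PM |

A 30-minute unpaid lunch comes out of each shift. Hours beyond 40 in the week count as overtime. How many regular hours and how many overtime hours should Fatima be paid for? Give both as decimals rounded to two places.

Regular 40.00 hours, overtime 10.75 hours

Wed: 5:41 AM–5:21 PM = 11 h 40 min; less 30 min break → 11 h 10 min
Thu: 7:48 AM–5:28 PM = 9 h 40 min; less 30 min break → 9 h 10 min
Fri: 11:17 AM–9:16 PM = 9 h 59 min; less 30 min break → 9 h 29 min
Sat: 5:10 AM–4:53 PM = 11 h 43 min; less 30 min break → 11 h 13 min
Sun: 7:40 AM–5:53 PM = 10 h 13 min; less 30 min break → 9 h 43 min
Total worked: 50 h 45 min = 50.75 h.
Threshold 40 h → overtime 10 h 45 min, regular 40 h 0 min.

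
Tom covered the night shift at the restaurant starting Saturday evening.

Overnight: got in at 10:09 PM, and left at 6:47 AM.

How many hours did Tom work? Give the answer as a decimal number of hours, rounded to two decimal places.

Overnight: 10:09 PM → midnight = 1 h 51 min; midnight → 6:47 AM = 6 h 47 min; span 8 h 38 min

8.63 hours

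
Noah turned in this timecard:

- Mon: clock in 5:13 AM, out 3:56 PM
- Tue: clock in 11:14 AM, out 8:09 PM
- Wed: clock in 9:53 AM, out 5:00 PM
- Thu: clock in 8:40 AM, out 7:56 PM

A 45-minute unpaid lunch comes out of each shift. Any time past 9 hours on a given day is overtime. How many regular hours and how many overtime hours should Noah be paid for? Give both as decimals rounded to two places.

Mon: 5:13 AM–3:56 PM = 10 h 43 min; less 45 min break → 9 h 58 min
Tue: 11:14 AM–8:09 PM = 8 h 55 min; less 45 min break → 8 h 10 min
Wed: 9:53 AM–5:00 PM = 7 h 7 min; less 45 min break → 6 h 22 min
Thu: 8:40 AM–7:56 PM = 11 h 16 min; less 45 min break → 10 h 31 min
Mon reg 9 h 0 min / OT 0 h 58 min; Tue reg 8 h 10 min / OT 0 h 0 min; Wed reg 6 h 22 min / OT 0 h 0 min; Thu reg 9 h 0 min / OT 1 h 31 min.
Totals: regular 32 h 32 min, overtime 2 h 29 min.

Regular 32.53 hours, overtime 2.48 hours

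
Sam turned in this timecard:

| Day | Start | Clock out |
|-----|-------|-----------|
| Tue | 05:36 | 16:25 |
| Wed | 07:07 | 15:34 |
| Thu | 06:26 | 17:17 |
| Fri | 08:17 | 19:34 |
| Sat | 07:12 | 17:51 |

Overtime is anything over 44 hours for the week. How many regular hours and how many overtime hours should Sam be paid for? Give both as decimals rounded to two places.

Tue: 05:36–16:25 = 10 h 49 min
Wed: 07:07–15:34 = 8 h 27 min
Thu: 06:26–17:17 = 10 h 51 min
Fri: 08:17–19:34 = 11 h 17 min
Sat: 07:12–17:51 = 10 h 39 min
Total worked: 52 h 3 min = 52.05 h.
Threshold 44 h → overtime 8 h 3 min, regular 44 h 0 min.

Regular 44.00 hours, overtime 8.05 hours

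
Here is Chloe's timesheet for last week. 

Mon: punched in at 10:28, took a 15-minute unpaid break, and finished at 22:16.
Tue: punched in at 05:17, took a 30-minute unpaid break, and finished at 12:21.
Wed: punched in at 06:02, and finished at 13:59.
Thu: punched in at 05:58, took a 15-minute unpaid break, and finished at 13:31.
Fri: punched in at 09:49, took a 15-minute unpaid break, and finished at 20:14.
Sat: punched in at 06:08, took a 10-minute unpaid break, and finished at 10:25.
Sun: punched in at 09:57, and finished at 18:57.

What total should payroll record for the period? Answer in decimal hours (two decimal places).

Mon: 10:28–22:16 = 11 h 48 min; less 15 min break → 11 h 33 min
Tue: 05:17–12:21 = 7 h 4 min; less 30 min break → 6 h 34 min
Wed: 06:02–13:59 = 7 h 57 min
Thu: 05:58–13:31 = 7 h 33 min; less 15 min break → 7 h 18 min
Fri: 09:49–20:14 = 10 h 25 min; less 15 min break → 10 h 10 min
Sat: 06:08–10:25 = 4 h 17 min; less 10 min break → 4 h 7 min
Sun: 09:57–18:57 = 9 h 0 min
Total: 11 h 33 min + 6 h 34 min + 7 h 57 min + 7 h 18 min + 10 h 10 min + 4 h 7 min + 9 h 0 min = 56 h 39 min.

56.65 hours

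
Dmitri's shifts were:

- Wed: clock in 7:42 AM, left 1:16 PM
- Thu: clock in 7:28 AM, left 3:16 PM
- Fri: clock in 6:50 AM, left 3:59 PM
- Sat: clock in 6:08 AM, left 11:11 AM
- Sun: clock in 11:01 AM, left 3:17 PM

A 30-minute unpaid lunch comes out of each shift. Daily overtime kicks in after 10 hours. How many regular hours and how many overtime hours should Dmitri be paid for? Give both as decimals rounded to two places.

Wed: 7:42 AM–1:16 PM = 5 h 34 min; less 30 min break → 5 h 4 min
Thu: 7:28 AM–3:16 PM = 7 h 48 min; less 30 min break → 7 h 18 min
Fri: 6:50 AM–3:59 PM = 9 h 9 min; less 30 min break → 8 h 39 min
Sat: 6:08 AM–11:11 AM = 5 h 3 min; less 30 min break → 4 h 33 min
Sun: 11:01 AM–3:17 PM = 4 h 16 min; less 30 min break → 3 h 46 min
Wed reg 5 h 4 min / OT 0 h 0 min; Thu reg 7 h 18 min / OT 0 h 0 min; Fri reg 8 h 39 min / OT 0 h 0 min; Sat reg 4 h 33 min / OT 0 h 0 min; Sun reg 3 h 46 min / OT 0 h 0 min.
Totals: regular 29 h 20 min, overtime 0 h 0 min.

Regular 29.33 hours, overtime 0.00 hours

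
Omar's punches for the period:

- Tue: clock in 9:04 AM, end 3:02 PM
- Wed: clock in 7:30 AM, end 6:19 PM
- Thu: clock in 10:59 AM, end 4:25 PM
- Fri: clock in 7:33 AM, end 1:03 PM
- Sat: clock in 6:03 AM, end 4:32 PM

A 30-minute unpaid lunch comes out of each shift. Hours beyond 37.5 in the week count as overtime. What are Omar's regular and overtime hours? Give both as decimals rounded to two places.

Tue: 9:04 AM–3:02 PM = 5 h 58 min; less 30 min break → 5 h 28 min
Wed: 7:30 AM–6:19 PM = 10 h 49 min; less 30 min break → 10 h 19 min
Thu: 10:59 AM–4:25 PM = 5 h 26 min; less 30 min break → 4 h 56 min
Fri: 7:33 AM–1:03 PM = 5 h 30 min; less 30 min break → 5 h 0 min
Sat: 6:03 AM–4:32 PM = 10 h 29 min; less 30 min break → 9 h 59 min
Total worked: 35 h 42 min = 35.70 h.
Threshold 37.5 h → overtime 0 h 0 min, regular 35 h 42 min.

Regular 35.70 hours, overtime 0.00 hours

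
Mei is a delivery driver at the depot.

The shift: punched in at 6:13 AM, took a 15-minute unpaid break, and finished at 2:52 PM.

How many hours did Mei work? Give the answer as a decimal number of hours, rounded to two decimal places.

The shift: 6:13 AM–2:52 PM = 8 h 39 min; less 15 min break → 8 h 24 min

8.40 hours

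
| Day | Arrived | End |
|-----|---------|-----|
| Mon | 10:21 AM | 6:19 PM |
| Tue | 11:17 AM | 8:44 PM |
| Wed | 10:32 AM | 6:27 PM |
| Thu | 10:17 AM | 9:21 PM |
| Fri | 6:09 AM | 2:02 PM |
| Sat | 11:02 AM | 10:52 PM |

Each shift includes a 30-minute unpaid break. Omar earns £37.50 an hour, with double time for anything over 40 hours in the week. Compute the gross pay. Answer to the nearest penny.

Mon: 10:21 AM–6:19 PM = 7 h 58 min; less 30 min break → 7 h 28 min
Tue: 11:17 AM–8:44 PM = 9 h 27 min; less 30 min break → 8 h 57 min
Wed: 10:32 AM–6:27 PM = 7 h 55 min; less 30 min break → 7 h 25 min
Thu: 10:17 AM–9:21 PM = 11 h 4 min; less 30 min break → 10 h 34 min
Fri: 6:09 AM–2:02 PM = 7 h 53 min; less 30 min break → 7 h 23 min
Sat: 11:02 AM–10:52 PM = 11 h 50 min; less 30 min break → 11 h 20 min
Total worked: 53 h 7 min = 3187 min.
Regular 40 h 0 min = 2400 min at £37.50/h; overtime 13 h 7 min = 787 min at £75.00/h.
Pay = (2400 × £37.50 + 787 × £75.00) ÷ 60 = £2483.75.

£2483.75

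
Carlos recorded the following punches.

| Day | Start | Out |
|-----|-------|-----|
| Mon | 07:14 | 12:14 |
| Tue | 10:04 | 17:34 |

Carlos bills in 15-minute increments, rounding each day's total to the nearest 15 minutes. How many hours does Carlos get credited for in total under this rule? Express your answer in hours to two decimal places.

12.50 hours

Mon: 07:14–12:14 = 5 h 0 min → rounds to 5 h 0 min
Tue: 10:04–17:34 = 7 h 30 min → rounds to 7 h 30 min
Total credited: 12 h 30 min.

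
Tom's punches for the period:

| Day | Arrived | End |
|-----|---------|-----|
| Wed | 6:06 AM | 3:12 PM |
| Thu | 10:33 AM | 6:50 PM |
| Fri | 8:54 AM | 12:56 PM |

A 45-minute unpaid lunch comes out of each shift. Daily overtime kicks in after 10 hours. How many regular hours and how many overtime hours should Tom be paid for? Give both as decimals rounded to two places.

Regular 19.17 hours, overtime 0.00 hours

Wed: 6:06 AM–3:12 PM = 9 h 6 min; less 45 min break → 8 h 21 min
Thu: 10:33 AM–6:50 PM = 8 h 17 min; less 45 min break → 7 h 32 min
Fri: 8:54 AM–12:56 PM = 4 h 2 min; less 45 min break → 3 h 17 min
Wed reg 8 h 21 min / OT 0 h 0 min; Thu reg 7 h 32 min / OT 0 h 0 min; Fri reg 3 h 17 min / OT 0 h 0 min.
Totals: regular 19 h 10 min, overtime 0 h 0 min.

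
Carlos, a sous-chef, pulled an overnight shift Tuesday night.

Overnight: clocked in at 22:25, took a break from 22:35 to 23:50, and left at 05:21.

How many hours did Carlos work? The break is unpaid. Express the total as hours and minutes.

Overnight: 22:25 → midnight = 1 h 35 min; midnight → 05:21 = 5 h 21 min; span 6 h 56 min; less 75 min break → 5 h 41 min

5 h 41 min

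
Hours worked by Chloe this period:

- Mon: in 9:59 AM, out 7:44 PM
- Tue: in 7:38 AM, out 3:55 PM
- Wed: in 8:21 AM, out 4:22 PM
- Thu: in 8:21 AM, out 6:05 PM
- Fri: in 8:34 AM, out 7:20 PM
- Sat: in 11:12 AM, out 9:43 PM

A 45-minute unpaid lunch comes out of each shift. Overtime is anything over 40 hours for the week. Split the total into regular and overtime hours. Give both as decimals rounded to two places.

Regular 40.00 hours, overtime 12.57 hours

Mon: 9:59 AM–7:44 PM = 9 h 45 min; less 45 min break → 9 h 0 min
Tue: 7:38 AM–3:55 PM = 8 h 17 min; less 45 min break → 7 h 32 min
Wed: 8:21 AM–4:22 PM = 8 h 1 min; less 45 min break → 7 h 16 min
Thu: 8:21 AM–6:05 PM = 9 h 44 min; less 45 min break → 8 h 59 min
Fri: 8:34 AM–7:20 PM = 10 h 46 min; less 45 min break → 10 h 1 min
Sat: 11:12 AM–9:43 PM = 10 h 31 min; less 45 min break → 9 h 46 min
Total worked: 52 h 34 min = 52.57 h.
Threshold 40 h → overtime 12 h 34 min, regular 40 h 0 min.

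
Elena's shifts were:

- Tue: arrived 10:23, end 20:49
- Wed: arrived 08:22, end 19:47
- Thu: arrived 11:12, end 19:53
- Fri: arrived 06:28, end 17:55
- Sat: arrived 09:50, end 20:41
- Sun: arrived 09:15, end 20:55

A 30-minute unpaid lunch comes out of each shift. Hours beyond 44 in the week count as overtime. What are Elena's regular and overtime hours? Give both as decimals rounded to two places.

Regular 44.00 hours, overtime 17.50 hours

Tue: 10:23–20:49 = 10 h 26 min; less 30 min break → 9 h 56 min
Wed: 08:22–19:47 = 11 h 25 min; less 30 min break → 10 h 55 min
Thu: 11:12–19:53 = 8 h 41 min; less 30 min break → 8 h 11 min
Fri: 06:28–17:55 = 11 h 27 min; less 30 min break → 10 h 57 min
Sat: 09:50–20:41 = 10 h 51 min; less 30 min break → 10 h 21 min
Sun: 09:15–20:55 = 11 h 40 min; less 30 min break → 11 h 10 min
Total worked: 61 h 30 min = 61.50 h.
Threshold 44 h → overtime 17 h 30 min, regular 44 h 0 min.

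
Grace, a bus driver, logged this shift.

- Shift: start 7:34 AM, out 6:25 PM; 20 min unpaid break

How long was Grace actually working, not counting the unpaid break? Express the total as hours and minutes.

10 h 31 min

Shift: 7:34 AM–6:25 PM = 10 h 51 min; less 20 min break → 10 h 31 min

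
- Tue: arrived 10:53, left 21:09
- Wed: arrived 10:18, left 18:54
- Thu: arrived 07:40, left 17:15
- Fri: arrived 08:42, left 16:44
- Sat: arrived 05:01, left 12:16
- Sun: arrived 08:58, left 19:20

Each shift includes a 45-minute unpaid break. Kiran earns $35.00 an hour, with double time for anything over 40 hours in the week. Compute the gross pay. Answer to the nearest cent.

$2072.00

Tue: 10:53–21:09 = 10 h 16 min; less 45 min break → 9 h 31 min
Wed: 10:18–18:54 = 8 h 36 min; less 45 min break → 7 h 51 min
Thu: 07:40–17:15 = 9 h 35 min; less 45 min break → 8 h 50 min
Fri: 08:42–16:44 = 8 h 2 min; less 45 min break → 7 h 17 min
Sat: 05:01–12:16 = 7 h 15 min; less 45 min break → 6 h 30 min
Sun: 08:58–19:20 = 10 h 22 min; less 45 min break → 9 h 37 min
Total worked: 49 h 36 min = 2976 min.
Regular 40 h 0 min = 2400 min at $35.00/h; overtime 9 h 36 min = 576 min at $70.00/h.
Pay = (2400 × $35.00 + 576 × $70.00) ÷ 60 = $2072.00.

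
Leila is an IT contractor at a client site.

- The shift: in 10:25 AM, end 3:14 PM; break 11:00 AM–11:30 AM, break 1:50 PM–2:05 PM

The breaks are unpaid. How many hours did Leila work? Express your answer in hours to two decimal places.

The shift: 10:25 AM–3:14 PM = 4 h 49 min; less 45 min break → 4 h 4 min

4.07 hours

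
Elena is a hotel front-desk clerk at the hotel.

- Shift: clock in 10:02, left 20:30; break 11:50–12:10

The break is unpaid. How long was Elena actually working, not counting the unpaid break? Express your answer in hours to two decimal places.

Shift: 10:02–20:30 = 10 h 28 min; less 20 min break → 10 h 8 min

10.13 hours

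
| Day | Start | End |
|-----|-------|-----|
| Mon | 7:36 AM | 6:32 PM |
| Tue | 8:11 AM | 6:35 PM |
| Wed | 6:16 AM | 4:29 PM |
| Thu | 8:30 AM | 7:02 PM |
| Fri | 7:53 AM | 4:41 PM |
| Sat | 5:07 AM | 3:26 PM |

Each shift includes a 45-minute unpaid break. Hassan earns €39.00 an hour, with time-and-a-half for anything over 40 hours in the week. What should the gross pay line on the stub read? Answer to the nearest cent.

€2536.95

Mon: 7:36 AM–6:32 PM = 10 h 56 min; less 45 min break → 10 h 11 min
Tue: 8:11 AM–6:35 PM = 10 h 24 min; less 45 min break → 9 h 39 min
Wed: 6:16 AM–4:29 PM = 10 h 13 min; less 45 min break → 9 h 28 min
Thu: 8:30 AM–7:02 PM = 10 h 32 min; less 45 min break → 9 h 47 min
Fri: 7:53 AM–4:41 PM = 8 h 48 min; less 45 min break → 8 h 3 min
Sat: 5:07 AM–3:26 PM = 10 h 19 min; less 45 min break → 9 h 34 min
Total worked: 56 h 42 min = 3402 min.
Regular 40 h 0 min = 2400 min at €39.00/h; overtime 16 h 42 min = 1002 min at €58.50/h.
Pay = (2400 × €39.00 + 1002 × €58.50) ÷ 60 = €2536.95.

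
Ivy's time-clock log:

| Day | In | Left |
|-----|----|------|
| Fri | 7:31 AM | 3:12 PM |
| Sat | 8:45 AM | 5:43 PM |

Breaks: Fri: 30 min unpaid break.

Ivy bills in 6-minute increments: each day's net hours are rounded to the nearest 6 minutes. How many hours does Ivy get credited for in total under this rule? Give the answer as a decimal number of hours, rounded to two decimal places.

Fri: 7:31 AM–3:12 PM = 7 h 41 min − 30 min = 7 h 11 min → rounds to 7 h 12 min
Sat: 8:45 AM–5:43 PM = 8 h 58 min → rounds to 9 h 0 min
Total credited: 16 h 12 min.

16.20 hours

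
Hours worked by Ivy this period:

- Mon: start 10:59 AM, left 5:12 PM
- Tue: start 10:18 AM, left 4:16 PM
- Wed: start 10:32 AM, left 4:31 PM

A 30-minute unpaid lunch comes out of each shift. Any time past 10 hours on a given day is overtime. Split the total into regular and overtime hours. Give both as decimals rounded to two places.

Regular 16.67 hours, overtime 0.00 hours

Mon: 10:59 AM–5:12 PM = 6 h 13 min; less 30 min break → 5 h 43 min
Tue: 10:18 AM–4:16 PM = 5 h 58 min; less 30 min break → 5 h 28 min
Wed: 10:32 AM–4:31 PM = 5 h 59 min; less 30 min break → 5 h 29 min
Mon reg 5 h 43 min / OT 0 h 0 min; Tue reg 5 h 28 min / OT 0 h 0 min; Wed reg 5 h 29 min / OT 0 h 0 min.
Totals: regular 16 h 40 min, overtime 0 h 0 min.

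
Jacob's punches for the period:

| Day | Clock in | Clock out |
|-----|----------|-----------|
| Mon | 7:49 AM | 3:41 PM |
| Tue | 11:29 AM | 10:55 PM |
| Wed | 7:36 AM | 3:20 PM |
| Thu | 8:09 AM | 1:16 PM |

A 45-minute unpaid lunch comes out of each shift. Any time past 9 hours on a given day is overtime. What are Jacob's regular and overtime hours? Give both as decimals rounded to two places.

Mon: 7:49 AM–3:41 PM = 7 h 52 min; less 45 min break → 7 h 7 min
Tue: 11:29 AM–10:55 PM = 11 h 26 min; less 45 min break → 10 h 41 min
Wed: 7:36 AM–3:20 PM = 7 h 44 min; less 45 min break → 6 h 59 min
Thu: 8:09 AM–1:16 PM = 5 h 7 min; less 45 min break → 4 h 22 min
Mon reg 7 h 7 min / OT 0 h 0 min; Tue reg 9 h 0 min / OT 1 h 41 min; Wed reg 6 h 59 min / OT 0 h 0 min; Thu reg 4 h 22 min / OT 0 h 0 min.
Totals: regular 27 h 28 min, overtime 1 h 41 min.

Regular 27.47 hours, overtime 1.68 hours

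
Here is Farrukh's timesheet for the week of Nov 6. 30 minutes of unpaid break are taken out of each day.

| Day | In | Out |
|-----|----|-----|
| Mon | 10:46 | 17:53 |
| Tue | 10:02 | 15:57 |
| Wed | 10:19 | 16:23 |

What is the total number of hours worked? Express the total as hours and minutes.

Mon: 10:46–17:53 = 7 h 7 min; less 30 min break → 6 h 37 min
Tue: 10:02–15:57 = 5 h 55 min; less 30 min break → 5 h 25 min
Wed: 10:19–16:23 = 6 h 4 min; less 30 min break → 5 h 34 min
Total: 6 h 37 min + 5 h 25 min + 5 h 34 min = 17 h 36 min.

17 h 36 min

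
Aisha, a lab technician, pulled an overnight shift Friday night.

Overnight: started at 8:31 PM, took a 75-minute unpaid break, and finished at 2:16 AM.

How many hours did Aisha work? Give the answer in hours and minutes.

4 h 30 min

Overnight: 8:31 PM → midnight = 3 h 29 min; midnight → 2:16 AM = 2 h 16 min; span 5 h 45 min; less 75 min break → 4 h 30 min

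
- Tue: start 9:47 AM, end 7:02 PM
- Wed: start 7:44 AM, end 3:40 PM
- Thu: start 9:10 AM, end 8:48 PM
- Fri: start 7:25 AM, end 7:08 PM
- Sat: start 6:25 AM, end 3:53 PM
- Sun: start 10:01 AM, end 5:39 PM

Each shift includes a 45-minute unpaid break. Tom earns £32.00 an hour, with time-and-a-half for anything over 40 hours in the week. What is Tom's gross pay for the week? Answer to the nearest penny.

£1910.40

Tue: 9:47 AM–7:02 PM = 9 h 15 min; less 45 min break → 8 h 30 min
Wed: 7:44 AM–3:40 PM = 7 h 56 min; less 45 min break → 7 h 11 min
Thu: 9:10 AM–8:48 PM = 11 h 38 min; less 45 min break → 10 h 53 min
Fri: 7:25 AM–7:08 PM = 11 h 43 min; less 45 min break → 10 h 58 min
Sat: 6:25 AM–3:53 PM = 9 h 28 min; less 45 min break → 8 h 43 min
Sun: 10:01 AM–5:39 PM = 7 h 38 min; less 45 min break → 6 h 53 min
Total worked: 53 h 8 min = 3188 min.
Regular 40 h 0 min = 2400 min at £32.00/h; overtime 13 h 8 min = 788 min at £48.00/h.
Pay = (2400 × £32.00 + 788 × £48.00) ÷ 60 = £1910.40.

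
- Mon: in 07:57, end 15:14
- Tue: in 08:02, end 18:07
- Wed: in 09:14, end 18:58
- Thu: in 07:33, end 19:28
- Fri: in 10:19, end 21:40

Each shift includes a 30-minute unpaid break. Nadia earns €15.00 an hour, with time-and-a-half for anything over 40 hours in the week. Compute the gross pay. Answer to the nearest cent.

€777.00

Mon: 07:57–15:14 = 7 h 17 min; less 30 min break → 6 h 47 min
Tue: 08:02–18:07 = 10 h 5 min; less 30 min break → 9 h 35 min
Wed: 09:14–18:58 = 9 h 44 min; less 30 min break → 9 h 14 min
Thu: 07:33–19:28 = 11 h 55 min; less 30 min break → 11 h 25 min
Fri: 10:19–21:40 = 11 h 21 min; less 30 min break → 10 h 51 min
Total worked: 47 h 52 min = 2872 min.
Regular 40 h 0 min = 2400 min at €15.00/h; overtime 7 h 52 min = 472 min at €22.50/h.
Pay = (2400 × €15.00 + 472 × €22.50) ÷ 60 = €777.00.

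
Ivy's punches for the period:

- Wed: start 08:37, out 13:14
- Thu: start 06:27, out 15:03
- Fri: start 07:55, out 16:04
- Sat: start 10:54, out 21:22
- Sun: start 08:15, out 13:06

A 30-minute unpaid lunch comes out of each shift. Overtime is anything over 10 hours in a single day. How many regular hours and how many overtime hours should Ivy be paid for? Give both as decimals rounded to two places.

Regular 34.18 hours, overtime 0.00 hours

Wed: 08:37–13:14 = 4 h 37 min; less 30 min break → 4 h 7 min
Thu: 06:27–15:03 = 8 h 36 min; less 30 min break → 8 h 6 min
Fri: 07:55–16:04 = 8 h 9 min; less 30 min break → 7 h 39 min
Sat: 10:54–21:22 = 10 h 28 min; less 30 min break → 9 h 58 min
Sun: 08:15–13:06 = 4 h 51 min; less 30 min break → 4 h 21 min
Wed reg 4 h 7 min / OT 0 h 0 min; Thu reg 8 h 6 min / OT 0 h 0 min; Fri reg 7 h 39 min / OT 0 h 0 min; Sat reg 9 h 58 min / OT 0 h 0 min; Sun reg 4 h 21 min / OT 0 h 0 min.
Totals: regular 34 h 11 min, overtime 0 h 0 min.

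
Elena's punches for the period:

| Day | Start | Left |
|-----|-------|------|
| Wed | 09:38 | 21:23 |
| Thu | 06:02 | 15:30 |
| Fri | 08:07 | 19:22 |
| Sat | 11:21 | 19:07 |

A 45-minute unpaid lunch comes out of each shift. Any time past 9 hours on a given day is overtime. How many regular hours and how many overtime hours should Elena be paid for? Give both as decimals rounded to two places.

Regular 33.73 hours, overtime 3.50 hours

Wed: 09:38–21:23 = 11 h 45 min; less 45 min break → 11 h 0 min
Thu: 06:02–15:30 = 9 h 28 min; less 45 min break → 8 h 43 min
Fri: 08:07–19:22 = 11 h 15 min; less 45 min break → 10 h 30 min
Sat: 11:21–19:07 = 7 h 46 min; less 45 min break → 7 h 1 min
Wed reg 9 h 0 min / OT 2 h 0 min; Thu reg 8 h 43 min / OT 0 h 0 min; Fri reg 9 h 0 min / OT 1 h 30 min; Sat reg 7 h 1 min / OT 0 h 0 min.
Totals: regular 33 h 44 min, overtime 3 h 30 min.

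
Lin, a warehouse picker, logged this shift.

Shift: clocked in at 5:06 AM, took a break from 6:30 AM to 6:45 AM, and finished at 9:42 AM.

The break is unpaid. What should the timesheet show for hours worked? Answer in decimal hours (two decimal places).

Shift: 5:06 AM–9:42 AM = 4 h 36 min; less 15 min break → 4 h 21 min

4.35 hours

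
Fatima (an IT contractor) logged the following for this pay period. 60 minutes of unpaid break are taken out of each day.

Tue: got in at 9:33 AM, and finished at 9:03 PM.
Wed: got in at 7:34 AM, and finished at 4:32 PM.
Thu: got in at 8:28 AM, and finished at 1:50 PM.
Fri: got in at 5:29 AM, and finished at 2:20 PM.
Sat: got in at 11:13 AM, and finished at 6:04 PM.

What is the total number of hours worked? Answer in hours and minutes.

Tue: 9:33 AM–9:03 PM = 11 h 30 min; less 60 min break → 10 h 30 min
Wed: 7:34 AM–4:32 PM = 8 h 58 min; less 60 min break → 7 h 58 min
Thu: 8:28 AM–1:50 PM = 5 h 22 min; less 60 min break → 4 h 22 min
Fri: 5:29 AM–2:20 PM = 8 h 51 min; less 60 min break → 7 h 51 min
Sat: 11:13 AM–6:04 PM = 6 h 51 min; less 60 min break → 5 h 51 min
Total: 10 h 30 min + 7 h 58 min + 4 h 22 min + 7 h 51 min + 5 h 51 min = 36 h 32 min.

36 h 32 min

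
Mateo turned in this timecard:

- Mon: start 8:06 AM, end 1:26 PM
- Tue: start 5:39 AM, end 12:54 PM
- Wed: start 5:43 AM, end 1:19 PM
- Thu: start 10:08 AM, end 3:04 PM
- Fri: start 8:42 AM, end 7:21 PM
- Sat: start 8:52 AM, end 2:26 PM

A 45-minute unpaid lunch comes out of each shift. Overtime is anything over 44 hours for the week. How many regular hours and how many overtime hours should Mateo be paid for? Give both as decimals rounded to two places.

Regular 36.83 hours, overtime 0.00 hours

Mon: 8:06 AM–1:26 PM = 5 h 20 min; less 45 min break → 4 h 35 min
Tue: 5:39 AM–12:54 PM = 7 h 15 min; less 45 min break → 6 h 30 min
Wed: 5:43 AM–1:19 PM = 7 h 36 min; less 45 min break → 6 h 51 min
Thu: 10:08 AM–3:04 PM = 4 h 56 min; less 45 min break → 4 h 11 min
Fri: 8:42 AM–7:21 PM = 10 h 39 min; less 45 min break → 9 h 54 min
Sat: 8:52 AM–2:26 PM = 5 h 34 min; less 45 min break → 4 h 49 min
Total worked: 36 h 50 min = 36.83 h.
Threshold 44 h → overtime 0 h 0 min, regular 36 h 50 min.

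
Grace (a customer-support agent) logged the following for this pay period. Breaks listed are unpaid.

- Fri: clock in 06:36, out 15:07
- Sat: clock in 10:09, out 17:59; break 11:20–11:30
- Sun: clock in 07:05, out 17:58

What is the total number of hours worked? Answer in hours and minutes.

27 h 4 min

Fri: 06:36–15:07 = 8 h 31 min
Sat: 10:09–17:59 = 7 h 50 min; less 10 min break → 7 h 40 min
Sun: 07:05–17:58 = 10 h 53 min
Total: 8 h 31 min + 7 h 40 min + 10 h 53 min = 27 h 4 min.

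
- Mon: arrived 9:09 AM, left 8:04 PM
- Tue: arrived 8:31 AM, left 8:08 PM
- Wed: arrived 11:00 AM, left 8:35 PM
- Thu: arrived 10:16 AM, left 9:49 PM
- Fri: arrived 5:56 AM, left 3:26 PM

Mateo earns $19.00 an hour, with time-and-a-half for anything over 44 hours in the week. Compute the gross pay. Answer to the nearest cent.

Mon: 9:09 AM–8:04 PM = 10 h 55 min
Tue: 8:31 AM–8:08 PM = 11 h 37 min
Wed: 11:00 AM–8:35 PM = 9 h 35 min
Thu: 10:16 AM–9:49 PM = 11 h 33 min
Fri: 5:56 AM–3:26 PM = 9 h 30 min
Total worked: 53 h 10 min = 3190 min.
Regular 44 h 0 min = 2640 min at $19.00/h; overtime 9 h 10 min = 550 min at $28.50/h.
Pay = (2640 × $19.00 + 550 × $28.50) ÷ 60 = $1097.25.

$1097.25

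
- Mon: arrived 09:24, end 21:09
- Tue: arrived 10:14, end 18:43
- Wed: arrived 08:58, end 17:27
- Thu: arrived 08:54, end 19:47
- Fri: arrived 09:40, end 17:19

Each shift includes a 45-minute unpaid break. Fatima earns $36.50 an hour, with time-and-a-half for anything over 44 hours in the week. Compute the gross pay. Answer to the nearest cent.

$1587.75

Mon: 09:24–21:09 = 11 h 45 min; less 45 min break → 11 h 0 min
Tue: 10:14–18:43 = 8 h 29 min; less 45 min break → 7 h 44 min
Wed: 08:58–17:27 = 8 h 29 min; less 45 min break → 7 h 44 min
Thu: 08:54–19:47 = 10 h 53 min; less 45 min break → 10 h 8 min
Fri: 09:40–17:19 = 7 h 39 min; less 45 min break → 6 h 54 min
Total worked: 43 h 30 min = 2610 min.
Regular 43 h 30 min = 2610 min at $36.50/h; overtime 0 h 0 min = 0 min at $54.75/h.
Pay = (2610 × $36.50 + 0 × $54.75) ÷ 60 = $1587.75.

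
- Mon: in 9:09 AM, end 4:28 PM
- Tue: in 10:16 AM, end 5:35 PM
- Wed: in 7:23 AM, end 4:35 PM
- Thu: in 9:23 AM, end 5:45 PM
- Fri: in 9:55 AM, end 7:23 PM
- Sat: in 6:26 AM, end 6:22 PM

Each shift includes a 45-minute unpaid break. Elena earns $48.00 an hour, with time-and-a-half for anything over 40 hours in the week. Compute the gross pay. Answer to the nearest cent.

$2575.20

Mon: 9:09 AM–4:28 PM = 7 h 19 min; less 45 min break → 6 h 34 min
Tue: 10:16 AM–5:35 PM = 7 h 19 min; less 45 min break → 6 h 34 min
Wed: 7:23 AM–4:35 PM = 9 h 12 min; less 45 min break → 8 h 27 min
Thu: 9:23 AM–5:45 PM = 8 h 22 min; less 45 min break → 7 h 37 min
Fri: 9:55 AM–7:23 PM = 9 h 28 min; less 45 min break → 8 h 43 min
Sat: 6:26 AM–6:22 PM = 11 h 56 min; less 45 min break → 11 h 11 min
Total worked: 49 h 6 min = 2946 min.
Regular 40 h 0 min = 2400 min at $48.00/h; overtime 9 h 6 min = 546 min at $72.00/h.
Pay = (2400 × $48.00 + 546 × $72.00) ÷ 60 = $2575.20.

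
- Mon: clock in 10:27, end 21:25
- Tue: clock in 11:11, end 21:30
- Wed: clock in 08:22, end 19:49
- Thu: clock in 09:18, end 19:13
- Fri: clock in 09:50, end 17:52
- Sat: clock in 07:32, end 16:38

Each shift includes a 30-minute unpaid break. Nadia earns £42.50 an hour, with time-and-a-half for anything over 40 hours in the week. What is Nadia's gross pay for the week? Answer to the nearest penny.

Mon: 10:27–21:25 = 10 h 58 min; less 30 min break → 10 h 28 min
Tue: 11:11–21:30 = 10 h 19 min; less 30 min break → 9 h 49 min
Wed: 08:22–19:49 = 11 h 27 min; less 30 min break → 10 h 57 min
Thu: 09:18–19:13 = 9 h 55 min; less 30 min break → 9 h 25 min
Fri: 09:50–17:52 = 8 h 2 min; less 30 min break → 7 h 32 min
Sat: 07:32–16:38 = 9 h 6 min; less 30 min break → 8 h 36 min
Total worked: 56 h 47 min = 3407 min.
Regular 40 h 0 min = 2400 min at £42.50/h; overtime 16 h 47 min = 1007 min at £63.75/h.
Pay = (2400 × £42.50 + 1007 × £63.75) ÷ 60 = £2769.94.

£2769.94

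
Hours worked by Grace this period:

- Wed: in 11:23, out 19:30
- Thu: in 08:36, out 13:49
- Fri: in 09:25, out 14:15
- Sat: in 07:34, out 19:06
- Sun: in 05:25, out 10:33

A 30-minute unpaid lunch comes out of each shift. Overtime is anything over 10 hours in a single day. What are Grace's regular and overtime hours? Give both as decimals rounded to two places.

Wed: 11:23–19:30 = 8 h 7 min; less 30 min break → 7 h 37 min
Thu: 08:36–13:49 = 5 h 13 min; less 30 min break → 4 h 43 min
Fri: 09:25–14:15 = 4 h 50 min; less 30 min break → 4 h 20 min
Sat: 07:34–19:06 = 11 h 32 min; less 30 min break → 11 h 2 min
Sun: 05:25–10:33 = 5 h 8 min; less 30 min break → 4 h 38 min
Wed reg 7 h 37 min / OT 0 h 0 min; Thu reg 4 h 43 min / OT 0 h 0 min; Fri reg 4 h 20 min / OT 0 h 0 min; Sat reg 10 h 0 min / OT 1 h 2 min; Sun reg 4 h 38 min / OT 0 h 0 min.
Totals: regular 31 h 18 min, overtime 1 h 2 min.

Regular 31.30 hours, overtime 1.03 hours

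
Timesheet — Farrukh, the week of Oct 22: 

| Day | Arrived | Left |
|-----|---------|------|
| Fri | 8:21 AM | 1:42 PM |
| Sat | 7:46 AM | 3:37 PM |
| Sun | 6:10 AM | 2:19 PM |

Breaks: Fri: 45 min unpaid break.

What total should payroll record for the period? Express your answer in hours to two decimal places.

20.60 hours

Fri: 8:21 AM–1:42 PM = 5 h 21 min; less 45 min break → 4 h 36 min
Sat: 7:46 AM–3:37 PM = 7 h 51 min
Sun: 6:10 AM–2:19 PM = 8 h 9 min
Total: 4 h 36 min + 7 h 51 min + 8 h 9 min = 20 h 36 min.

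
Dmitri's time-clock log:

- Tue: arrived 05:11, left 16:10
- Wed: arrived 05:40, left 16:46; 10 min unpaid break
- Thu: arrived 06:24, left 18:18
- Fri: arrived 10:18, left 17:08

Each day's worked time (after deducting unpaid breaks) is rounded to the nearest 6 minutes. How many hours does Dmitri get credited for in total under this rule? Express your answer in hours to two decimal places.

Tue: 05:11–16:10 = 10 h 59 min → rounds to 11 h 0 min
Wed: 05:40–16:46 = 11 h 6 min − 10 min = 10 h 56 min → rounds to 10 h 54 min
Thu: 06:24–18:18 = 11 h 54 min → rounds to 11 h 54 min
Fri: 10:18–17:08 = 6 h 50 min → rounds to 6 h 48 min
Total credited: 40 h 36 min.

40.60 hours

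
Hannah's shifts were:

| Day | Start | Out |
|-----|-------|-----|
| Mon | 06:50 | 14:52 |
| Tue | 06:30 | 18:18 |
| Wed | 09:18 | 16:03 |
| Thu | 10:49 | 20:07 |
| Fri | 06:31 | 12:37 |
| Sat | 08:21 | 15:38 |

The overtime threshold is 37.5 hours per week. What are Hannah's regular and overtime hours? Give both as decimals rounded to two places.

Regular 37.50 hours, overtime 11.77 hours

Mon: 06:50–14:52 = 8 h 2 min
Tue: 06:30–18:18 = 11 h 48 min
Wed: 09:18–16:03 = 6 h 45 min
Thu: 10:49–20:07 = 9 h 18 min
Fri: 06:31–12:37 = 6 h 6 min
Sat: 08:21–15:38 = 7 h 17 min
Total worked: 49 h 16 min = 49.27 h.
Threshold 37.5 h → overtime 11 h 46 min, regular 37 h 30 min.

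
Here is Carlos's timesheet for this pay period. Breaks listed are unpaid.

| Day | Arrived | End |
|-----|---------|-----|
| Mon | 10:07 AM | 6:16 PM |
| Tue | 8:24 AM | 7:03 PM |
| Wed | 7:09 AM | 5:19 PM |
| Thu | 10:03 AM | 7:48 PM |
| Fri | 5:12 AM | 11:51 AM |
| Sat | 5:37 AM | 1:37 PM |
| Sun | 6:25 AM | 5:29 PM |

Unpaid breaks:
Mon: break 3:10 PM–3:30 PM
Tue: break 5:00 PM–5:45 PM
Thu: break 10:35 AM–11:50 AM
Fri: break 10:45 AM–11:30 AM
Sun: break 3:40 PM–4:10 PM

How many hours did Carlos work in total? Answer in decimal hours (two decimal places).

60.85 hours

Mon: 10:07 AM–6:16 PM = 8 h 9 min; less 20 min break → 7 h 49 min
Tue: 8:24 AM–7:03 PM = 10 h 39 min; less 45 min break → 9 h 54 min
Wed: 7:09 AM–5:19 PM = 10 h 10 min
Thu: 10:03 AM–7:48 PM = 9 h 45 min; less 75 min break → 8 h 30 min
Fri: 5:12 AM–11:51 AM = 6 h 39 min; less 45 min break → 5 h 54 min
Sat: 5:37 AM–1:37 PM = 8 h 0 min
Sun: 6:25 AM–5:29 PM = 11 h 4 min; less 30 min break → 10 h 34 min
Total: 7 h 49 min + 9 h 54 min + 10 h 10 min + 8 h 30 min + 5 h 54 min + 8 h 0 min + 10 h 34 min = 60 h 51 min.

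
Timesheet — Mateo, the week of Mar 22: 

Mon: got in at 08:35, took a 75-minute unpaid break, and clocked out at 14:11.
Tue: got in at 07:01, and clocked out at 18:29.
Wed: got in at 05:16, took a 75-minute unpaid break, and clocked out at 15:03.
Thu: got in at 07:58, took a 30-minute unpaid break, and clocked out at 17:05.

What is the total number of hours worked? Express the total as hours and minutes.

Mon: 08:35–14:11 = 5 h 36 min; less 75 min break → 4 h 21 min
Tue: 07:01–18:29 = 11 h 28 min
Wed: 05:16–15:03 = 9 h 47 min; less 75 min break → 8 h 32 min
Thu: 07:58–17:05 = 9 h 7 min; less 30 min break → 8 h 37 min
Total: 4 h 21 min + 11 h 28 min + 8 h 32 min + 8 h 37 min = 32 h 58 min.

32 h 58 min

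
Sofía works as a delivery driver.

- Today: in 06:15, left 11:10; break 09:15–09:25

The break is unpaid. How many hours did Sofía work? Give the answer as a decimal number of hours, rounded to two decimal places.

Today: 06:15–11:10 = 4 h 55 min; less 10 min break → 4 h 45 min

4.75 hours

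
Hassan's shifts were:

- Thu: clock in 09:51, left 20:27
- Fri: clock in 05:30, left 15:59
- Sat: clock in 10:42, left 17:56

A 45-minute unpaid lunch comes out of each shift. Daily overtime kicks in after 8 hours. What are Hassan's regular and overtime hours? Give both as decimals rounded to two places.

Regular 22.48 hours, overtime 3.58 hours

Thu: 09:51–20:27 = 10 h 36 min; less 45 min break → 9 h 51 min
Fri: 05:30–15:59 = 10 h 29 min; less 45 min break → 9 h 44 min
Sat: 10:42–17:56 = 7 h 14 min; less 45 min break → 6 h 29 min
Thu reg 8 h 0 min / OT 1 h 51 min; Fri reg 8 h 0 min / OT 1 h 44 min; Sat reg 6 h 29 min / OT 0 h 0 min.
Totals: regular 22 h 29 min, overtime 3 h 35 min.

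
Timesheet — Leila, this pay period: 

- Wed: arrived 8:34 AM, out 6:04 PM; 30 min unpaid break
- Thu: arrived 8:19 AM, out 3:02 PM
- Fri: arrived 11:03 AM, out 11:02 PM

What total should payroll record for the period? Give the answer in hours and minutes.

27 h 42 min

Wed: 8:34 AM–6:04 PM = 9 h 30 min; less 30 min break → 9 h 0 min
Thu: 8:19 AM–3:02 PM = 6 h 43 min
Fri: 11:03 AM–11:02 PM = 11 h 59 min
Total: 9 h 0 min + 6 h 43 min + 11 h 59 min = 27 h 42 min.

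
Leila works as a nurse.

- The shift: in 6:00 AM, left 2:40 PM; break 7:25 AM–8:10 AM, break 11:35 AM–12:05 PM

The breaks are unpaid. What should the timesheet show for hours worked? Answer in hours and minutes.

The shift: 6:00 AM–2:40 PM = 8 h 40 min; less 75 min break → 7 h 25 min

7 h 25 min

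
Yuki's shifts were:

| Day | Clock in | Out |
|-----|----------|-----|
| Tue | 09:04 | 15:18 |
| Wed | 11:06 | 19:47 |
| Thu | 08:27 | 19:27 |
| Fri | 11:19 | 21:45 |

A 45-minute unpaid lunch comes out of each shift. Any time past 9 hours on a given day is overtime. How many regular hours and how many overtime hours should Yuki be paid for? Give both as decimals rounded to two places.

Regular 31.42 hours, overtime 1.93 hours

Tue: 09:04–15:18 = 6 h 14 min; less 45 min break → 5 h 29 min
Wed: 11:06–19:47 = 8 h 41 min; less 45 min break → 7 h 56 min
Thu: 08:27–19:27 = 11 h 0 min; less 45 min break → 10 h 15 min
Fri: 11:19–21:45 = 10 h 26 min; less 45 min break → 9 h 41 min
Tue reg 5 h 29 min / OT 0 h 0 min; Wed reg 7 h 56 min / OT 0 h 0 min; Thu reg 9 h 0 min / OT 1 h 15 min; Fri reg 9 h 0 min / OT 0 h 41 min.
Totals: regular 31 h 25 min, overtime 1 h 56 min.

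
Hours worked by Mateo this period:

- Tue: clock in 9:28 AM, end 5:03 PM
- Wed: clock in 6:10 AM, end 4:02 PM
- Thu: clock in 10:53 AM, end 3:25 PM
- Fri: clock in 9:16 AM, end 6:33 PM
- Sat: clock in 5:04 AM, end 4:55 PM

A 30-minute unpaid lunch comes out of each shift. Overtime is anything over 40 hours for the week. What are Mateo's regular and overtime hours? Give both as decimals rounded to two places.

Regular 40.00 hours, overtime 0.62 hours

Tue: 9:28 AM–5:03 PM = 7 h 35 min; less 30 min break → 7 h 5 min
Wed: 6:10 AM–4:02 PM = 9 h 52 min; less 30 min break → 9 h 22 min
Thu: 10:53 AM–3:25 PM = 4 h 32 min; less 30 min break → 4 h 2 min
Fri: 9:16 AM–6:33 PM = 9 h 17 min; less 30 min break → 8 h 47 min
Sat: 5:04 AM–4:55 PM = 11 h 51 min; less 30 min break → 11 h 21 min
Total worked: 40 h 37 min = 40.62 h.
Threshold 40 h → overtime 0 h 37 min, regular 40 h 0 min.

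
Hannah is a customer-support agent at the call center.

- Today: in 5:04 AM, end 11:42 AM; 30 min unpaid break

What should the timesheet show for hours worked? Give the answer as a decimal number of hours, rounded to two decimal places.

6.13 hours

Today: 5:04 AM–11:42 AM = 6 h 38 min; less 30 min break → 6 h 8 min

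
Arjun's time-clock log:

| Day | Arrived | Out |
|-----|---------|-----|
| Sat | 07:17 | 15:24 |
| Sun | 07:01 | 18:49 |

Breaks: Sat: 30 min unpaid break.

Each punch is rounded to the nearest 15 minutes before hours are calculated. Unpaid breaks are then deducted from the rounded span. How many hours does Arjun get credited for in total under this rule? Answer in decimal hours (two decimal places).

Sat: in 07:17→07:15, out 15:24→15:30; 8 h 15 min − 30 min = 7 h 45 min
Sun: in 07:01→07:00, out 18:49→18:45; 11 h 45 min
Total credited: 19 h 30 min.

19.50 hours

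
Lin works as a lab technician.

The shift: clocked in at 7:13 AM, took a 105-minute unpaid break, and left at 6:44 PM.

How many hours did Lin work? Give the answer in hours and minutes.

9 h 46 min

The shift: 7:13 AM–6:44 PM = 11 h 31 min; less 105 min break → 9 h 46 min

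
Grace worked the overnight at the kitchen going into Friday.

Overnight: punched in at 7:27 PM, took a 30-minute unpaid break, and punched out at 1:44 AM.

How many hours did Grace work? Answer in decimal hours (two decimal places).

5.78 hours

Overnight: 7:27 PM → midnight = 4 h 33 min; midnight → 1:44 AM = 1 h 44 min; span 6 h 17 min; less 30 min break → 5 h 47 min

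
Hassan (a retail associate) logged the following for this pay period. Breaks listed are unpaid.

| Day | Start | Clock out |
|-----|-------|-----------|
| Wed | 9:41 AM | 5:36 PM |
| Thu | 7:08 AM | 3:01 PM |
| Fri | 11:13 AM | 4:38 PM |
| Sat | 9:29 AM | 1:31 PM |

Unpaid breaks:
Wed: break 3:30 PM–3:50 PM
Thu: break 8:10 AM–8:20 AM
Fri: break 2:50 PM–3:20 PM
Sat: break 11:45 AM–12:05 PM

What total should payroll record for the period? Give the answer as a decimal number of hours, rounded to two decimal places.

23.92 hours

Wed: 9:41 AM–5:36 PM = 7 h 55 min; less 20 min break → 7 h 35 min
Thu: 7:08 AM–3:01 PM = 7 h 53 min; less 10 min break → 7 h 43 min
Fri: 11:13 AM–4:38 PM = 5 h 25 min; less 30 min break → 4 h 55 min
Sat: 9:29 AM–1:31 PM = 4 h 2 min; less 20 min break → 3 h 42 min
Total: 7 h 35 min + 7 h 43 min + 4 h 55 min + 3 h 42 min = 23 h 55 min.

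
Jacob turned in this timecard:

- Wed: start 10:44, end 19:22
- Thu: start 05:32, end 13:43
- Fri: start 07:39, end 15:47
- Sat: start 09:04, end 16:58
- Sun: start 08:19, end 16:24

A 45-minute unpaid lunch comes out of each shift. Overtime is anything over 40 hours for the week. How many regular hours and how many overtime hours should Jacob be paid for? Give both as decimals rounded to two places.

Wed: 10:44–19:22 = 8 h 38 min; less 45 min break → 7 h 53 min
Thu: 05:32–13:43 = 8 h 11 min; less 45 min break → 7 h 26 min
Fri: 07:39–15:47 = 8 h 8 min; less 45 min break → 7 h 23 min
Sat: 09:04–16:58 = 7 h 54 min; less 45 min break → 7 h 9 min
Sun: 08:19–16:24 = 8 h 5 min; less 45 min break → 7 h 20 min
Total worked: 37 h 11 min = 37.18 h.
Threshold 40 h → overtime 0 h 0 min, regular 37 h 11 min.

Regular 37.18 hours, overtime 0.00 hours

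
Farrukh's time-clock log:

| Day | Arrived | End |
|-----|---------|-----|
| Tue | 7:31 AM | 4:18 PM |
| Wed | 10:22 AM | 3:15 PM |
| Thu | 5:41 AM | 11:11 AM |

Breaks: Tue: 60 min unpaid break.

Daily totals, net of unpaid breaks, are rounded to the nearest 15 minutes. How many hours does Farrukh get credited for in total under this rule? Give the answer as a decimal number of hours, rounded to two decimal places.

Tue: 7:31 AM–4:18 PM = 8 h 47 min − 60 min = 7 h 47 min → rounds to 7 h 45 min
Wed: 10:22 AM–3:15 PM = 4 h 53 min → rounds to 5 h 0 min
Thu: 5:41 AM–11:11 AM = 5 h 30 min → rounds to 5 h 30 min
Total credited: 18 h 15 min.

18.25 hours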